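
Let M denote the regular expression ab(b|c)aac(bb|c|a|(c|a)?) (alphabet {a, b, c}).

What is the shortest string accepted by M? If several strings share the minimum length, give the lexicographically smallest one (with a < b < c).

abbaac

By inspection of the expression, no string of length less than 6 matches, and abbaac is the lexicographically first match of length 6.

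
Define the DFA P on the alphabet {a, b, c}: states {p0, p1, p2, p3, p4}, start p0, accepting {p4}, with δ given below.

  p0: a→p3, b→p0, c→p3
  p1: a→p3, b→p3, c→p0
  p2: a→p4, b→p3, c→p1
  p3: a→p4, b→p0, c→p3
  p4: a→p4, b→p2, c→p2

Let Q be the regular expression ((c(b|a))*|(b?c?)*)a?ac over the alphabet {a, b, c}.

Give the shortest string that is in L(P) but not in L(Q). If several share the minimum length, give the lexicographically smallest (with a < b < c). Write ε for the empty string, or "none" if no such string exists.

aa

The string aa is accepted by P but not by Q.
No shorter string lies in the difference, and aa is the lexicographically first length-2 string in L(P) \ L(Q).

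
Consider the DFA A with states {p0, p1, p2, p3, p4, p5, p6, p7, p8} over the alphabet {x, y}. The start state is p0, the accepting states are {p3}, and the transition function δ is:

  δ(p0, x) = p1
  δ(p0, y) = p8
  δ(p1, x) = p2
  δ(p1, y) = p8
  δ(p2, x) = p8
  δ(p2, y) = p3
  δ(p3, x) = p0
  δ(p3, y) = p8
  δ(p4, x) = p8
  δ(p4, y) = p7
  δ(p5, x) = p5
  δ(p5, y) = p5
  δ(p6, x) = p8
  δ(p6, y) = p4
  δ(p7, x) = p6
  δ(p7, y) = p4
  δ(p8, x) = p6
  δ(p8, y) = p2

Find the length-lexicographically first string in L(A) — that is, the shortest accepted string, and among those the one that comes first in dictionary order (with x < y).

A breadth-first search from p0 reaches an accepting state first via the path p0 → p1 → p2 → p3 on input xxy.
No string of length < 3 is accepted (BFS exhausts all shorter strings without reaching an accepting state), and xxy is the lexicographically least accepting string of length 3.

xxy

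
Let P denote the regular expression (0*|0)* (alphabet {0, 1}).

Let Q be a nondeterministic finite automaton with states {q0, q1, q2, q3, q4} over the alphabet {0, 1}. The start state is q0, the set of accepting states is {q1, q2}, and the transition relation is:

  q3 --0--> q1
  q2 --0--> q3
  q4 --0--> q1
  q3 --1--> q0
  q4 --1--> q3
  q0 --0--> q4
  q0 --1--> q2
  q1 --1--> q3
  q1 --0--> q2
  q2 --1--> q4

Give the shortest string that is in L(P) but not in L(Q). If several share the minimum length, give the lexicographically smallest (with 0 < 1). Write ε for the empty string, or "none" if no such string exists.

ε

The empty string ε is accepted by P but not by Q.
Since ε is the unique shortest string, it is the required witness.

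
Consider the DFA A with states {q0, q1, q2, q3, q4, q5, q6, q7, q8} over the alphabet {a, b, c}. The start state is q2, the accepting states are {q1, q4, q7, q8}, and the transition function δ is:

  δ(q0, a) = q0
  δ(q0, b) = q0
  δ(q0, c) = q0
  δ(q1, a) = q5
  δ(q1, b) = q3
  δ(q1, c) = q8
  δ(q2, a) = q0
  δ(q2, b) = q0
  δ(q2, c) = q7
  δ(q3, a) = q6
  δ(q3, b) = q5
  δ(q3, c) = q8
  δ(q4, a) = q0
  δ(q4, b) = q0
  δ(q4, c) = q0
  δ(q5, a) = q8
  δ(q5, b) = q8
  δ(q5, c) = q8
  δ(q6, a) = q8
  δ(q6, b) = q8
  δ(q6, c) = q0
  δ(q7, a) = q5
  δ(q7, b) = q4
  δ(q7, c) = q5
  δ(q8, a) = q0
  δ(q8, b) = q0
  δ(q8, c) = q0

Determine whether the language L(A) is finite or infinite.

finite

The useful states (reachable from q2 and able to reach an accepting state) are {q2, q4, q5, q7, q8}.
Restricted to these states the transition graph has no cycle, so every accepting path has bounded length and L is finite.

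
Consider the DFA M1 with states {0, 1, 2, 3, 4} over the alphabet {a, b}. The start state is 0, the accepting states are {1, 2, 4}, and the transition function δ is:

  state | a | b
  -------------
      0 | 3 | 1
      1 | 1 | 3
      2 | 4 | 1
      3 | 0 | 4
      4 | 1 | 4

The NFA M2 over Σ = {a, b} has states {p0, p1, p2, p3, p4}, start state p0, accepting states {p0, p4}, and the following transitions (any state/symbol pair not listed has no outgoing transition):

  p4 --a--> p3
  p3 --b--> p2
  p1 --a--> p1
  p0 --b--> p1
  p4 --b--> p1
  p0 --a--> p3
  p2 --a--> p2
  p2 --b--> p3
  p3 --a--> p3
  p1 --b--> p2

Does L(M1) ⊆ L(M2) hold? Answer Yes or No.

No

The string b is in L(M1) but not in L(M2).
So L(M1) ⊄ L(M2).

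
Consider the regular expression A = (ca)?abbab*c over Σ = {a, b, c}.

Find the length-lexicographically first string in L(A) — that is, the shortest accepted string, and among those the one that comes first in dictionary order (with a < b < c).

abbac

By inspection of the expression, no string of length less than 5 matches, and abbac is the lexicographically first match of length 5.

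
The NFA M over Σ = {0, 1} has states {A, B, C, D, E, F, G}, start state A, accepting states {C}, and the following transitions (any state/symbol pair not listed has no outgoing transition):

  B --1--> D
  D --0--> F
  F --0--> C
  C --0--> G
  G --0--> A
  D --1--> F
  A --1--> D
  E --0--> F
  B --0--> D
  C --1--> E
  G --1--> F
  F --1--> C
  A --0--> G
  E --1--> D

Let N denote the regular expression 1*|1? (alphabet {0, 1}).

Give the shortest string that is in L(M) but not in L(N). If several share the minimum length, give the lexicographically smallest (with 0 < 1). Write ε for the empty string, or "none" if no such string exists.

010

The string 010 is accepted by M but not by N.
No shorter string lies in the difference, and 010 is the lexicographically first length-3 string in L(M) \ L(N).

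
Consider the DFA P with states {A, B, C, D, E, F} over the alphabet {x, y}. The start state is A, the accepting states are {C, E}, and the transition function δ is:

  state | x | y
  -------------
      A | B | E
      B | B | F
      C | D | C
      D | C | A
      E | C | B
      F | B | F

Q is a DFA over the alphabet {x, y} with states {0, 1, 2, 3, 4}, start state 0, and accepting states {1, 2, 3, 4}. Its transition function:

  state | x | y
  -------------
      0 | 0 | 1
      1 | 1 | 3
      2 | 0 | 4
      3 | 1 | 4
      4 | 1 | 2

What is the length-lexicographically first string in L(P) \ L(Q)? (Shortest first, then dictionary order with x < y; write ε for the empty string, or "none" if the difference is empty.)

yxyyyxx

The string yxyyyxx is accepted by P but not by Q.
No shorter string lies in the difference, and yxyyyxx is the lexicographically first length-7 string in L(P) \ L(Q).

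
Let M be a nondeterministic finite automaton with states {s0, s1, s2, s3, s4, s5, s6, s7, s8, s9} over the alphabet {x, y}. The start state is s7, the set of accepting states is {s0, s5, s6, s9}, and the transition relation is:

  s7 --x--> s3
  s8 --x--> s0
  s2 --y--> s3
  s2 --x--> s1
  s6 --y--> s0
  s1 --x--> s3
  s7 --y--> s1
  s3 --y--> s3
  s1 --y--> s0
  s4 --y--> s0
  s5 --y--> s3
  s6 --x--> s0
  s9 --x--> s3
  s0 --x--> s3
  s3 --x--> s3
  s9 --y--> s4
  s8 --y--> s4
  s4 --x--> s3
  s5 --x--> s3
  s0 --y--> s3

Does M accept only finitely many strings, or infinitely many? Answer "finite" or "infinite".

finite

The useful states (reachable from s7 and able to reach an accepting state) are {s0, s1, s7}.
Restricted to these states the transition graph has no cycle, so every accepting path has bounded length and L is finite.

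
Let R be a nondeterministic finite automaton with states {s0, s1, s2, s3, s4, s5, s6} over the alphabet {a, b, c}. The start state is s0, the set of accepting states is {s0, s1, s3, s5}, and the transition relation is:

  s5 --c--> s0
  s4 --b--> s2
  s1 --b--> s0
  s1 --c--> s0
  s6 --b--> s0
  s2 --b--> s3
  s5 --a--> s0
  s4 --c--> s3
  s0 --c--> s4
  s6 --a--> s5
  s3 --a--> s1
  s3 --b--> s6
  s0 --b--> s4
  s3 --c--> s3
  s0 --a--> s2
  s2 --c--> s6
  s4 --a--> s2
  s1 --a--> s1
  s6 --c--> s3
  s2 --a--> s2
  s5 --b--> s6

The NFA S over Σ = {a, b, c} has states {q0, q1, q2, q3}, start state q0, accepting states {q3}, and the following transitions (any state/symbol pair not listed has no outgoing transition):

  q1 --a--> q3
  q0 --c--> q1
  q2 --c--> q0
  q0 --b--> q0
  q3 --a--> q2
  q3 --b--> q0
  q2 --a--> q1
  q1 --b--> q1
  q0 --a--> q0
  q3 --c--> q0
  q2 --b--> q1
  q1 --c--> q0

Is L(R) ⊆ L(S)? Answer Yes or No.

The empty string ε is in L(R) but not in L(S).
So L(R) ⊄ L(S).

No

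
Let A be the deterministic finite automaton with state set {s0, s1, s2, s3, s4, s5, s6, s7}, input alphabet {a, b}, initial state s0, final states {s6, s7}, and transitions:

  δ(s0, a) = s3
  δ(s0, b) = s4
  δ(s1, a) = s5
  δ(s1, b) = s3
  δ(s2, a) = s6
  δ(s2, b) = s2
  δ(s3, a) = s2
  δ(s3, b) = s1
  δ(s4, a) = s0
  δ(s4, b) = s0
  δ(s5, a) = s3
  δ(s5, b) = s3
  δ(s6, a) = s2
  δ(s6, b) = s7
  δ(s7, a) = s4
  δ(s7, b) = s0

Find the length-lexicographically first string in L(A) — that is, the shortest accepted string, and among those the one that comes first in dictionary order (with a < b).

aaa

A breadth-first search from s0 reaches an accepting state first via the path s0 → s3 → s2 → s6 on input aaa.
No string of length < 3 is accepted (BFS exhausts all shorter strings without reaching an accepting state), and aaa is the lexicographically least accepting string of length 3.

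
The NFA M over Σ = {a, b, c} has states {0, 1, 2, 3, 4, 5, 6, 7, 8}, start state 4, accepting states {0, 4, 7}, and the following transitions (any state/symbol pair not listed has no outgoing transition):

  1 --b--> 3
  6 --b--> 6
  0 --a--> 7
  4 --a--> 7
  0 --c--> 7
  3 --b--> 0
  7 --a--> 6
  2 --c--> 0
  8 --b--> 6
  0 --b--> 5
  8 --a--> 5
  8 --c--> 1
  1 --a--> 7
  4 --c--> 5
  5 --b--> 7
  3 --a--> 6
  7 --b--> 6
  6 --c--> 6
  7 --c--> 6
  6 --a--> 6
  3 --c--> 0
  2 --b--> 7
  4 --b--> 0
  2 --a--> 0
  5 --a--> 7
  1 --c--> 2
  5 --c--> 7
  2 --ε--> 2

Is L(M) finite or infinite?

The useful states (reachable from 4 and able to reach an accepting state) are {0, 4, 5, 7}.
Restricted to these states the transition graph has no cycle, so every accepting path has bounded length and L is finite.

finite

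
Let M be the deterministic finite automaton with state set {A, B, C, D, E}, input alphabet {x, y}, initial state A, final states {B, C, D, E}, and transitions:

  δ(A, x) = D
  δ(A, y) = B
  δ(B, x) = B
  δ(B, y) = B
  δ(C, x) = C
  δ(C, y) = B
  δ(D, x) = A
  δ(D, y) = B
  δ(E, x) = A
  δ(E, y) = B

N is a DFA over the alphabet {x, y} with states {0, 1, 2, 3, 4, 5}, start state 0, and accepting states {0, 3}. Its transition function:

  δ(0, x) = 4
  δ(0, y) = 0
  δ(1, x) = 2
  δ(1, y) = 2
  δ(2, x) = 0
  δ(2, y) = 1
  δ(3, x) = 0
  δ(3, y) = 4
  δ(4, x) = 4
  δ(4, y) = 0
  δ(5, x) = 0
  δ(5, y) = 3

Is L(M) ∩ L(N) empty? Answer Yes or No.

The string y is accepted by both M and N.
Hence L(M) ∩ L(N) ≠ ∅.

No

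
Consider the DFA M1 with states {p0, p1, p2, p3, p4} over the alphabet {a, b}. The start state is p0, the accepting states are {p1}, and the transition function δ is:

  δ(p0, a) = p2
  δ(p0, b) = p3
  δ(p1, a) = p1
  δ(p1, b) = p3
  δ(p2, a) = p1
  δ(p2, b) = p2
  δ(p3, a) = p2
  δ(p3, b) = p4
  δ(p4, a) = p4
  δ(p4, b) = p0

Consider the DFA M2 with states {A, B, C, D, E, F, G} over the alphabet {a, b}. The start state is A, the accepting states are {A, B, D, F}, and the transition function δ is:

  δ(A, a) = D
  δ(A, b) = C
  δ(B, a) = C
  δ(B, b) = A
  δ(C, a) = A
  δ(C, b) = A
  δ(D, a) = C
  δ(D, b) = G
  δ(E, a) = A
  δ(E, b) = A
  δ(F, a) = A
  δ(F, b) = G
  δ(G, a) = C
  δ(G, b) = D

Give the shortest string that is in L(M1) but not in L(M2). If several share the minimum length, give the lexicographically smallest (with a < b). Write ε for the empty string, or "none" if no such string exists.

aa

The string aa is accepted by M1 but not by M2.
No shorter string lies in the difference, and aa is the lexicographically first length-2 string in L(M1) \ L(M2).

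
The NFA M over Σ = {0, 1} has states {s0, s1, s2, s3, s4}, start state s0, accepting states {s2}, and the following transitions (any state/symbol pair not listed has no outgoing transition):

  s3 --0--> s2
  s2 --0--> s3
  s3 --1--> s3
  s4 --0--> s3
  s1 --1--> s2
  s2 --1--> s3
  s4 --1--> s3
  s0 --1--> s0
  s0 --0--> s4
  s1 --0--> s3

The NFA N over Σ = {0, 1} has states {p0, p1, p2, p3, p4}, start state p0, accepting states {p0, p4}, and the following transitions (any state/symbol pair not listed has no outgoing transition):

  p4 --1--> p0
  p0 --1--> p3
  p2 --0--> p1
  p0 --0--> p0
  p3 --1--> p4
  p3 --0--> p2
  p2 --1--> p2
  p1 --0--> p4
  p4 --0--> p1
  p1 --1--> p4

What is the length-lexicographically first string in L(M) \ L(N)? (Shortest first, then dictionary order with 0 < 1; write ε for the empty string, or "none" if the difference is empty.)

010

The string 010 is accepted by M but not by N.
No shorter string lies in the difference, and 010 is the lexicographically first length-3 string in L(M) \ L(N).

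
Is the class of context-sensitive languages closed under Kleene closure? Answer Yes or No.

Yes

An LBA guesses a factorisation of the input into blocks (marking block boundaries on a second track) and verifies each block with the LBA for L; this uses no space beyond the input, so L* is context-sensitive.
So the context-sensitive languages are closed under Kleene star.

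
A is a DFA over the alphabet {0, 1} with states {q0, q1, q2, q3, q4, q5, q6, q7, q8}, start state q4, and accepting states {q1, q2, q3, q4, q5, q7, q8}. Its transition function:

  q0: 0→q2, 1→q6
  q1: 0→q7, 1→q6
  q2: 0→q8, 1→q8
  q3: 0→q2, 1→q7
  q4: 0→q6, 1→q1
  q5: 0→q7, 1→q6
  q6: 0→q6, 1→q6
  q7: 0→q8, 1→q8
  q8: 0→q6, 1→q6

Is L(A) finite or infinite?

The useful states (reachable from q4 and able to reach an accepting state) are {q1, q4, q7, q8}.
Restricted to these states the transition graph has no cycle, so every accepting path has bounded length and L is finite.

finite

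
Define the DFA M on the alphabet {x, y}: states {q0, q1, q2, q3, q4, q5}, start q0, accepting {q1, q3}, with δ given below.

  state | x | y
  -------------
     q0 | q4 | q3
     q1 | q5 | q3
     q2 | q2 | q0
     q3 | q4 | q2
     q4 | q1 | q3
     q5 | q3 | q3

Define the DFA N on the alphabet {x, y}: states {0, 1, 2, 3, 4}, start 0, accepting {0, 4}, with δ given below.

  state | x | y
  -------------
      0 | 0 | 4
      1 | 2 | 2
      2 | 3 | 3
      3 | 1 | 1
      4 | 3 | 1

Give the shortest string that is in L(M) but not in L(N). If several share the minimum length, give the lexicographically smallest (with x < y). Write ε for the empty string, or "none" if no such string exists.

yxx

The string yxx is accepted by M but not by N.
No shorter string lies in the difference, and yxx is the lexicographically first length-3 string in L(M) \ L(N).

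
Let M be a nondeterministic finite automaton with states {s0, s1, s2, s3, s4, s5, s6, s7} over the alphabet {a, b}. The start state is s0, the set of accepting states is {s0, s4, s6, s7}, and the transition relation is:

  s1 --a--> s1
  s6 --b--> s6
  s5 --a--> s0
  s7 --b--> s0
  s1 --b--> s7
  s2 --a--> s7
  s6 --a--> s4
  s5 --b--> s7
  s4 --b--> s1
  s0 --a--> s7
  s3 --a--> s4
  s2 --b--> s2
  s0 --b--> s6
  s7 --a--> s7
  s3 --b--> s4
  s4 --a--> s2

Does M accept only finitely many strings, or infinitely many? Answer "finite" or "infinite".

infinite

State s1 is reachable from the start and can reach an accepting state, and it lies on the cycle s1 → s1.
Traversing that cycle any number of times yields accepted strings of unbounded length, so the language is infinite.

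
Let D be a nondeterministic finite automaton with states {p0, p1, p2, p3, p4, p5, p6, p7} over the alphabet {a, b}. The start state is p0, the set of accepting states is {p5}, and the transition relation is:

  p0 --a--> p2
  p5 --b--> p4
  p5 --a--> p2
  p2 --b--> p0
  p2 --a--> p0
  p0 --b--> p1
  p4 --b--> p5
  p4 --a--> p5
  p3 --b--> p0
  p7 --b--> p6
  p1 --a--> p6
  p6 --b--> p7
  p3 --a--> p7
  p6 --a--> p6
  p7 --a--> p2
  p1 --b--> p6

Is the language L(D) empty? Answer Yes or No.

Yes

The states reachable from the start state are {p0, p1, p2, p6, p7}.
None of the accepting states {p5} is reachable, so no string is accepted and L(D) = ∅.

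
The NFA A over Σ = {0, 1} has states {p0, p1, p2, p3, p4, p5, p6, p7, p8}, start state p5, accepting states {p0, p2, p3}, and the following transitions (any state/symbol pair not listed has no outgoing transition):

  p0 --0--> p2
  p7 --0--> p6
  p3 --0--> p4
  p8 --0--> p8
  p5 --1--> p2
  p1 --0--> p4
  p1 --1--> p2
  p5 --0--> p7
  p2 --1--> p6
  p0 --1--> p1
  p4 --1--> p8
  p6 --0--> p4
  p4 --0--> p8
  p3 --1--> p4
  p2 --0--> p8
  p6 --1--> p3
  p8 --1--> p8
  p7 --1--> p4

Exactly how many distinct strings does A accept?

3

The useful subgraph on states {p2, p3, p5, p6, p7} is acyclic, so L(A) is finite; the longest accepting path visits 4 useful states, giving maximum string length 3.
Counting accepting paths from p5 by length: 1 of length 1, 2 of length 3. Total 3.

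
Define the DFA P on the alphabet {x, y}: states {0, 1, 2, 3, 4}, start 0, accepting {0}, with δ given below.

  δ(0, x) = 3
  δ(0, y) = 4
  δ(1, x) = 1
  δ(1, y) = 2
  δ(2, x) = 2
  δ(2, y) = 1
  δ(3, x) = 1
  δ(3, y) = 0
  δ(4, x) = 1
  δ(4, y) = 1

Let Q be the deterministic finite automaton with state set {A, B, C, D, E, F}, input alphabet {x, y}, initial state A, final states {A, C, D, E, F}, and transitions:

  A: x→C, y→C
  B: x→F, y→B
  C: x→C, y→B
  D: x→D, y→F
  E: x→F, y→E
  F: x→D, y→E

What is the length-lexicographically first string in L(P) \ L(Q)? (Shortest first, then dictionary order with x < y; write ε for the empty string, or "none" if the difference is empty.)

xy

The string xy is accepted by P but not by Q.
No shorter string lies in the difference, and xy is the lexicographically first length-2 string in L(P) \ L(Q).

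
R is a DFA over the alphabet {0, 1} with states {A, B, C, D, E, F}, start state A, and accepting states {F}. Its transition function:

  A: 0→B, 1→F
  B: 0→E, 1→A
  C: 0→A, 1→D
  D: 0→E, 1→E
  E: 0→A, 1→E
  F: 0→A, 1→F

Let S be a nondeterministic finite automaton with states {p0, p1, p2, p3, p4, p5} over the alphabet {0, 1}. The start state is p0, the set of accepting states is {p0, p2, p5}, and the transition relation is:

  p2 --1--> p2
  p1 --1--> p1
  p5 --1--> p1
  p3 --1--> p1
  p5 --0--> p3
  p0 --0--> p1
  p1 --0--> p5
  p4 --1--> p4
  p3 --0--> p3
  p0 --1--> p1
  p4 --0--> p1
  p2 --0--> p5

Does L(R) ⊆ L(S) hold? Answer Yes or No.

The string 1 is in L(R) but not in L(S).
So L(R) ⊄ L(S).

No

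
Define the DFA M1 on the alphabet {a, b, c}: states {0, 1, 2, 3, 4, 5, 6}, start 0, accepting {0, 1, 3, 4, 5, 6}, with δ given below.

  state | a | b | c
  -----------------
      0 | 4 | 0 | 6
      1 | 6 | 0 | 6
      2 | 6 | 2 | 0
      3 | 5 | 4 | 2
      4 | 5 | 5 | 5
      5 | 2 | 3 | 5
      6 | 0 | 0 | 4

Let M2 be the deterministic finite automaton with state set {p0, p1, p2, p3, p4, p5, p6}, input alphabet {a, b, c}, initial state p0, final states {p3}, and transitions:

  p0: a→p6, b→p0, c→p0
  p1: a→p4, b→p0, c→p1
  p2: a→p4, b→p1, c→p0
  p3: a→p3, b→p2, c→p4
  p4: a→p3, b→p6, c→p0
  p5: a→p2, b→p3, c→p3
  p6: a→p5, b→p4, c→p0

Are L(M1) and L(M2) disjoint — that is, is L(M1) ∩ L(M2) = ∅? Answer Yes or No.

The string aab is accepted by both M1 and M2.
Hence L(M1) ∩ L(M2) ≠ ∅.

No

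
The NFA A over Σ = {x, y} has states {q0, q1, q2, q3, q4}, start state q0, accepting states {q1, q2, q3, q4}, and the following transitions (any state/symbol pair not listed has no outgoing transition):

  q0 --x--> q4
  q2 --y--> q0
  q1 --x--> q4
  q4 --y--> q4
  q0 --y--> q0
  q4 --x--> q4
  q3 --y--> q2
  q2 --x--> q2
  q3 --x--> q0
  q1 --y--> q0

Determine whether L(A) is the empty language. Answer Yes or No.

No

The string x is accepted: the run q0 → q4 ends in the accepting state q4.
Since at least one string is accepted, L(A) is not empty.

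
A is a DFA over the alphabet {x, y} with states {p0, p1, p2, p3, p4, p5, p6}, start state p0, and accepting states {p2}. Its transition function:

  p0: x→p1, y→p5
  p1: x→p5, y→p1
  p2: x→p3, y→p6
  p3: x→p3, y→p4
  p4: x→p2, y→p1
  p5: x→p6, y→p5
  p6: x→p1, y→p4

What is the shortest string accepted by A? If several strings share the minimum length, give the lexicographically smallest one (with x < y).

A breadth-first search from p0 reaches an accepting state first via the path p0 → p5 → p6 → p4 → p2 on input yxyx.
No string of length < 4 is accepted (BFS exhausts all shorter strings without reaching an accepting state), and yxyx is the lexicographically least accepting string of length 4.

yxyx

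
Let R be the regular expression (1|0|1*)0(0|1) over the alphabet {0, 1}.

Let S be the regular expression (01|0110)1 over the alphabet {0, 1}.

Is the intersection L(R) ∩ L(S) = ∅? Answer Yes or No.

Converting the expression R to a DFA (subset construction, then merging equivalent states) gives the minimal DFA with states {r0, r1, r2, r3, r4, r5, r6}, start state r0, accepting states {r3, r4} and transitions r0: 0→r1, 1→r2; r1: 0→r3, 1→r4; r2: 0→r5, 1→r2; r3: 0→r4, 1→r4; r4: 0→r6, 1→r6; r5: 0→r4, 1→r4; r6: 0→r6, 1→r6.
Converting the expression S to a DFA (subset construction, then merging equivalent states) gives the minimal DFA with states {s0, s1, s2, s3, s4, s5, s6}, start state s0, accepting states {s4, s6} and transitions s0: 0→s1, 1→s2; s1: 0→s2, 1→s3; s2: 0→s2, 1→s2; s3: 0→s2, 1→s4; s4: 0→s5, 1→s2; s5: 0→s2, 1→s6; s6: 0→s2, 1→s2.
Exploring the product automaton R × S from the start pair (r0, s0), following both machines on each input symbol, reaches 11 state pairs: (r0, s0), (r1, s1), (r2, s2), (r3, s2), (r4, s3), (r5, s2), (r4, s2), (r6, s2), (r6, s4), (r6, s5), (r6, s6).
R accepts in {r3, r4} and S accepts in {s4, s6}; no reachable pair has both components accepting, so no string drives both machines to acceptance simultaneously and L(R) ∩ L(S) = ∅.
So no string is accepted by both, and the intersection is empty.

Yes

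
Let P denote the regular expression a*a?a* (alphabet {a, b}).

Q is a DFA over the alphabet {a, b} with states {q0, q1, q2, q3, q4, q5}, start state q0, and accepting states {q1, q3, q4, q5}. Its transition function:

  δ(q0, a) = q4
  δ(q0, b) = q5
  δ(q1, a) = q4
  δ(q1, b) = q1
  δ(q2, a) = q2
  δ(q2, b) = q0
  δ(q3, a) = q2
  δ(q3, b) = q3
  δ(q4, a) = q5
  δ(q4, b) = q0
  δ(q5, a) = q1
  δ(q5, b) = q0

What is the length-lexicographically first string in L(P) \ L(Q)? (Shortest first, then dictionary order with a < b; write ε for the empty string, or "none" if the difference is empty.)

The empty string ε is accepted by P but not by Q.
Since ε is the unique shortest string, it is the required witness.

ε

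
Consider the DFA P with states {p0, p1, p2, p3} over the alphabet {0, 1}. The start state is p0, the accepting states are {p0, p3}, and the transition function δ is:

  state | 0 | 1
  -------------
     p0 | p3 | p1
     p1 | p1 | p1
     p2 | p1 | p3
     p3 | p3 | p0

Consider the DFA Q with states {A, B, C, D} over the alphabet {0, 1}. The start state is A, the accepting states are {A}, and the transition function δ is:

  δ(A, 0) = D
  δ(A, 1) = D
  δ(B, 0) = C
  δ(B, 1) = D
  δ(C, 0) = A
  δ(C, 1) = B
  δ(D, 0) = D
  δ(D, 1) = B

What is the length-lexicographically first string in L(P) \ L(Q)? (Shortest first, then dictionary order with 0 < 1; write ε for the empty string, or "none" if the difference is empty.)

0

The string 0 is accepted by P but not by Q.
No shorter string lies in the difference, and 0 is the lexicographically first length-1 string in L(P) \ L(Q).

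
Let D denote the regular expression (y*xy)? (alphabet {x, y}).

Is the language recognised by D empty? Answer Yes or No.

No

The empty string ε matches the expression, so it belongs to L(D).
Since L(D) contains at least one string, it is not empty.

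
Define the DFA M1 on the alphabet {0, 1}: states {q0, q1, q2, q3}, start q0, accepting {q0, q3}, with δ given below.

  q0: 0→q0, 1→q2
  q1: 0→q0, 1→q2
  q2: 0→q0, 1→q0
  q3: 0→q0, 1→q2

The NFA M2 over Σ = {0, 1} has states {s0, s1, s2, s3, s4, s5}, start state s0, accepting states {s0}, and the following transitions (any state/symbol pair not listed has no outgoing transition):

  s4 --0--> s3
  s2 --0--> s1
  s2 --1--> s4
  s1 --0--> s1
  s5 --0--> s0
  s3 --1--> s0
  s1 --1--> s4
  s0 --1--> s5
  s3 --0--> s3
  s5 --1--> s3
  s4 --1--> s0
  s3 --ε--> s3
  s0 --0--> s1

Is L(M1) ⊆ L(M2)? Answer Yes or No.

The string 0 is in L(M1) but not in L(M2).
So L(M1) ⊄ L(M2).

No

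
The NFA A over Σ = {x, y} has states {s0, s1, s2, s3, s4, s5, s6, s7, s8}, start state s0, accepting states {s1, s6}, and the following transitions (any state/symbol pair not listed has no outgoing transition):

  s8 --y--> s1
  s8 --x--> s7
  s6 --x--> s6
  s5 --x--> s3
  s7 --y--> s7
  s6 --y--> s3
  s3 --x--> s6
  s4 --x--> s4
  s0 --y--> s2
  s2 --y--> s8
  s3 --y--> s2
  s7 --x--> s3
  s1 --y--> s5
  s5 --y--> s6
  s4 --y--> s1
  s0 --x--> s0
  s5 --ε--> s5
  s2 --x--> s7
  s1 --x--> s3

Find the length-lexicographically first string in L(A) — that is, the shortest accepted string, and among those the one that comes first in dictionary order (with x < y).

yyy

A breadth-first search from s0 reaches an accepting state first via the path s0 → s2 → s8 → s1 on input yyy.
No string of length < 3 is accepted (BFS exhausts all shorter strings without reaching an accepting state), and yyy is the lexicographically least accepting string of length 3.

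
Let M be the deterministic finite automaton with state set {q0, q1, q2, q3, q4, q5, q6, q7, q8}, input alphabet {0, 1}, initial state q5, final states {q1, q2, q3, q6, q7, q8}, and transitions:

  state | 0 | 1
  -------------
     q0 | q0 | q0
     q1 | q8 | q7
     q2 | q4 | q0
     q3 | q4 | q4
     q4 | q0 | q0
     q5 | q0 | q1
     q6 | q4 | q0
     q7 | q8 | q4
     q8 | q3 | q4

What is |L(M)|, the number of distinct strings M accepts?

6

The useful subgraph on states {q1, q3, q5, q7, q8} is acyclic, so L(M) is finite; the longest accepting path visits 5 useful states, giving maximum string length 4.
Counting accepting paths from q5 by length: 1 of length 1, 2 of length 2, 2 of length 3, 1 of length 4. Total 6.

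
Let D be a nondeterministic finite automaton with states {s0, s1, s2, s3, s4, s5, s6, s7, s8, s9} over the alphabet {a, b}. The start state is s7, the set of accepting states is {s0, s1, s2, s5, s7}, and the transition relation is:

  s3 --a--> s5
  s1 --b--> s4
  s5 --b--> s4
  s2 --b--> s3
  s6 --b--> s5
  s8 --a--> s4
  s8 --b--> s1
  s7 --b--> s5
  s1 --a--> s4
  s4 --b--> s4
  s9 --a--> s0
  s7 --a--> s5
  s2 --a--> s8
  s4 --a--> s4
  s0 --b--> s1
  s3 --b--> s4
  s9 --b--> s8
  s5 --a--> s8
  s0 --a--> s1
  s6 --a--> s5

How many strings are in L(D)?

The useful subgraph on states {s1, s5, s7, s8} is acyclic, so L(D) is finite; the longest accepting path visits 4 useful states, giving maximum string length 3.
Counting accepting paths from s7 by length: 1 of length 0, 2 of length 1, 2 of length 3. Total 5.

5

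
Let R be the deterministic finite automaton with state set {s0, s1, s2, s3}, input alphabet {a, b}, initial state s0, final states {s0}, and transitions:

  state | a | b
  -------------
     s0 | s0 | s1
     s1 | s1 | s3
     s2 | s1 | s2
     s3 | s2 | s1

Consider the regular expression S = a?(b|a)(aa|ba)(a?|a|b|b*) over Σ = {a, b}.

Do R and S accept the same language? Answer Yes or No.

No

The empty string ε is accepted by R but rejected by S.
So L(R) ≠ L(S).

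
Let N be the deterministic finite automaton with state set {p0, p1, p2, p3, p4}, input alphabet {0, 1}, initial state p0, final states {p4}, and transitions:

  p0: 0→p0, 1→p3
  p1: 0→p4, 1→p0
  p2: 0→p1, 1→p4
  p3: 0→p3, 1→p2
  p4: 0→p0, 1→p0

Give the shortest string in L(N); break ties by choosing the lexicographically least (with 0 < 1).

A breadth-first search from p0 reaches an accepting state first via the path p0 → p3 → p2 → p4 on input 111.
No string of length < 3 is accepted (BFS exhausts all shorter strings without reaching an accepting state), and 111 is the lexicographically least accepting string of length 3.

111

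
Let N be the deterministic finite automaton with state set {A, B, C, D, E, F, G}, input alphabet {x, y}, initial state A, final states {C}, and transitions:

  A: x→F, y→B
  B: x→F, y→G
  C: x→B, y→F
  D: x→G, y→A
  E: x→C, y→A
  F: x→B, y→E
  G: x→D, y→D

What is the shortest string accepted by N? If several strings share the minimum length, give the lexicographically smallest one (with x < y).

xyx

A breadth-first search from A reaches an accepting state first via the path A → F → E → C on input xyx.
No string of length < 3 is accepted (BFS exhausts all shorter strings without reaching an accepting state), and xyx is the lexicographically least accepting string of length 3.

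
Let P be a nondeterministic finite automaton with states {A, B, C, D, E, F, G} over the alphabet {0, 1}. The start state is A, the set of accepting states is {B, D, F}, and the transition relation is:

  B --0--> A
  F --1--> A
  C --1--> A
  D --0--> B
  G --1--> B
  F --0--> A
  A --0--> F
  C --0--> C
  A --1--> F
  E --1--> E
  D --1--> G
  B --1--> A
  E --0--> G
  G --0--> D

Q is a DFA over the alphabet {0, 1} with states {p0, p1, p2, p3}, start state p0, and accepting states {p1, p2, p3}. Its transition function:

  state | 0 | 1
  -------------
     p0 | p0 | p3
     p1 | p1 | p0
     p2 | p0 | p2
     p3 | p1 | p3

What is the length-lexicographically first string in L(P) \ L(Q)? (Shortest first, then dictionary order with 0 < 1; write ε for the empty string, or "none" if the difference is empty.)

0

The string 0 is accepted by P but not by Q.
No shorter string lies in the difference, and 0 is the lexicographically first length-1 string in L(P) \ L(Q).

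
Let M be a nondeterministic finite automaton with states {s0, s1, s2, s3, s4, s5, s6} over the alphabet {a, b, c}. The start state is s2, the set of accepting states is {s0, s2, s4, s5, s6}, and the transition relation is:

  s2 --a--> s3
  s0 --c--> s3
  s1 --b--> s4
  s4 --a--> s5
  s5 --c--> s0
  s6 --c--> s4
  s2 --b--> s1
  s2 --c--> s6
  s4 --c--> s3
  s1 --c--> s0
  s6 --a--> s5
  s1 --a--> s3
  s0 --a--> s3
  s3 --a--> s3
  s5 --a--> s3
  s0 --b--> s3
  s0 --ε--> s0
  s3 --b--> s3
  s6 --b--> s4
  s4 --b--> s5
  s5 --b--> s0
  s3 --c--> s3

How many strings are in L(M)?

27

The useful subgraph on states {s0, s1, s2, s4, s5, s6} is acyclic, so L(M) is finite; the longest accepting path visits 5 useful states, giving maximum string length 4.
Counting accepting paths from s2 by length: 1 of length 0, 1 of length 1, 5 of length 2, 8 of length 3, 12 of length 4. Total 27.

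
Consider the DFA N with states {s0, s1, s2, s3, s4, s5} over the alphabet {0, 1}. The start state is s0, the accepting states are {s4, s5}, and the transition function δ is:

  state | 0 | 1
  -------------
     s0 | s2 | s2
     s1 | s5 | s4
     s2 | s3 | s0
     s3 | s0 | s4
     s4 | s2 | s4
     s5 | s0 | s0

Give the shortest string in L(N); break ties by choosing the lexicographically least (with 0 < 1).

A breadth-first search from s0 reaches an accepting state first via the path s0 → s2 → s3 → s4 on input 001.
No string of length < 3 is accepted (BFS exhausts all shorter strings without reaching an accepting state), and 001 is the lexicographically least accepting string of length 3.

001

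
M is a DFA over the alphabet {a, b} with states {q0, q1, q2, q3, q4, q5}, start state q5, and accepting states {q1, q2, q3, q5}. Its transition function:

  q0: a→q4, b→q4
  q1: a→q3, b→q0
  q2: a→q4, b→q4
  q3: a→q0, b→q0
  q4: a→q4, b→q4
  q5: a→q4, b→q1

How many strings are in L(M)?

3

The useful subgraph on states {q1, q3, q5} is acyclic, so L(M) is finite; the longest accepting path visits 3 useful states, giving maximum string length 2.
Counting accepting paths from q5 by length: 1 of length 0, 1 of length 1, 1 of length 2. Total 3.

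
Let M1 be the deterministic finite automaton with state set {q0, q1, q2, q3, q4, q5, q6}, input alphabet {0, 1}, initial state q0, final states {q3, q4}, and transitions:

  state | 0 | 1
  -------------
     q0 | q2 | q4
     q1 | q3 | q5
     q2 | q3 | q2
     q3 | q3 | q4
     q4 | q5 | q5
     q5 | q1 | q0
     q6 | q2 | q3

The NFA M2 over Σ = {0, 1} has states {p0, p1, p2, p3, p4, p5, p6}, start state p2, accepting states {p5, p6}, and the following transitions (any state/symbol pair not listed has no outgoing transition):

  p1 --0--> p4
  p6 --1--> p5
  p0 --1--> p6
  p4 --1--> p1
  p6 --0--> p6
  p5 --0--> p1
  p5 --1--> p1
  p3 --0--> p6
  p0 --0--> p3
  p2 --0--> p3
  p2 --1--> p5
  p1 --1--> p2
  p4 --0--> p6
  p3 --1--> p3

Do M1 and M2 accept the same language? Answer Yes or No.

Exploring the product automaton M1 × M2 from the start pair (q0, p2), following both machines on each input symbol, reaches 6 state pairs: (q0, p2), (q2, p3), (q4, p5), (q3, p6), (q5, p1), (q1, p4).
M1 accepts in {q3, q4} and M2 accepts in {p5, p6}. In every reachable pair the two components are either both accepting — (q4, p5), (q3, p6) — or both non-accepting, so no string is accepted by exactly one of the machines: L(M1) \ L(M2) and L(M2) \ L(M1) are both empty.
Hence every string is accepted by M1 iff it is accepted by M2, and the two languages coincide.

Yes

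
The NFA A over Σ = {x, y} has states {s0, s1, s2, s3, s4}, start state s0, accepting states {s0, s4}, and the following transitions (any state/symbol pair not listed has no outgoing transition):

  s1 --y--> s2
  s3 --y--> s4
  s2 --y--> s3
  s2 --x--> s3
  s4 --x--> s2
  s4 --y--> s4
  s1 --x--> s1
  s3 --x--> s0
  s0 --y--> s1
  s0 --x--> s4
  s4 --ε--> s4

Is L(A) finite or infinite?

infinite

State s1 is reachable from the start and can reach an accepting state, and it lies on the cycle s1 → s1.
Traversing that cycle any number of times yields accepted strings of unbounded length, so the language is infinite.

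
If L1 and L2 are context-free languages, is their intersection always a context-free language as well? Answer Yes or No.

No

{aⁿbⁿcᵐ : m,n≥0} and {aᵐbⁿcⁿ : m,n≥0} are both context-free, but their intersection {aⁿbⁿcⁿ : n≥0} is not (pumping lemma).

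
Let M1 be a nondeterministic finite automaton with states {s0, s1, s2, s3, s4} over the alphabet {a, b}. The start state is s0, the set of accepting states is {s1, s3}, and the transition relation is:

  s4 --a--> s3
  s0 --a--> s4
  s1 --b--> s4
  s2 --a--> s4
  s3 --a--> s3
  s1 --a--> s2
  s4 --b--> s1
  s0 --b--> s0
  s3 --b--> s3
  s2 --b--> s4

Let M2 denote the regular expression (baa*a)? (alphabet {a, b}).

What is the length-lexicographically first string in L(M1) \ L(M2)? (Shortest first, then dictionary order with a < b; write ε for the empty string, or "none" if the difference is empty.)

aa

The string aa is accepted by M1 but not by M2.
No shorter string lies in the difference, and aa is the lexicographically first length-2 string in L(M1) \ L(M2).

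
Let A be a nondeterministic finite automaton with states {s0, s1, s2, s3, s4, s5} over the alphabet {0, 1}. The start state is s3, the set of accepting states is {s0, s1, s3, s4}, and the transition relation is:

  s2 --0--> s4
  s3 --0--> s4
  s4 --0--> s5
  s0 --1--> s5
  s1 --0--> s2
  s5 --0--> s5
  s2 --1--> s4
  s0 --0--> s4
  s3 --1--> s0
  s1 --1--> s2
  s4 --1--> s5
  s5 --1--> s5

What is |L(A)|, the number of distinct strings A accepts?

The useful subgraph on states {s0, s3, s4} is acyclic, so L(A) is finite; the longest accepting path visits 3 useful states, giving maximum string length 2.
Counting accepting paths from s3 by length: 1 of length 0, 2 of length 1, 1 of length 2. Total 4.

4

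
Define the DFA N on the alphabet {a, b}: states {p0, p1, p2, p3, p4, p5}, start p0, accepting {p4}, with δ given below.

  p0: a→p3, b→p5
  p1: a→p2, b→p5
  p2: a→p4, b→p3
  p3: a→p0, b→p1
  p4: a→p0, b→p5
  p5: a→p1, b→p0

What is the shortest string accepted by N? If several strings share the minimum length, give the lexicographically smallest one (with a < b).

A breadth-first search from p0 reaches an accepting state first via the path p0 → p3 → p1 → p2 → p4 on input abaa.
No string of length < 4 is accepted (BFS exhausts all shorter strings without reaching an accepting state), and abaa is the lexicographically least accepting string of length 4.

abaa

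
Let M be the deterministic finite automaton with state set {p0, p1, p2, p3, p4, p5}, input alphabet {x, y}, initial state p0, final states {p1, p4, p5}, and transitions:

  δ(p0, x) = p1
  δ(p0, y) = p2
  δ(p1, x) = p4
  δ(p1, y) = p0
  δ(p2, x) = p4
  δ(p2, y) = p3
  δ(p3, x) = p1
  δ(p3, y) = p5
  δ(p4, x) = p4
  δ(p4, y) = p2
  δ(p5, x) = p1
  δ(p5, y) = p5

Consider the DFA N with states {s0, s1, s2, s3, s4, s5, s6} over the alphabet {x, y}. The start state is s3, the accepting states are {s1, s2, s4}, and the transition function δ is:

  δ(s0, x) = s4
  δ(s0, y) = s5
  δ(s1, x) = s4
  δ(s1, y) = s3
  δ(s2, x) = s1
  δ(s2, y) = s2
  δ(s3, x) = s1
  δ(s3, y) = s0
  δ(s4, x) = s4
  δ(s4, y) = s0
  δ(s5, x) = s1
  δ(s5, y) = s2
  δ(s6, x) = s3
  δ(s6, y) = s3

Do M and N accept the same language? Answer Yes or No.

Yes

Exploring the product automaton M × N from the start pair (p0, s3), following both machines on each input symbol, reaches 6 state pairs: (p0, s3), (p1, s1), (p2, s0), (p4, s4), (p3, s5), (p5, s2).
M accepts in {p1, p4, p5} and N accepts in {s1, s2, s4}. In every reachable pair the two components are either both accepting — (p1, s1), (p4, s4), (p5, s2) — or both non-accepting, so no string is accepted by exactly one of the machines: L(M) \ L(N) and L(N) \ L(M) are both empty.
Hence every string is accepted by M iff it is accepted by N, and the two languages coincide.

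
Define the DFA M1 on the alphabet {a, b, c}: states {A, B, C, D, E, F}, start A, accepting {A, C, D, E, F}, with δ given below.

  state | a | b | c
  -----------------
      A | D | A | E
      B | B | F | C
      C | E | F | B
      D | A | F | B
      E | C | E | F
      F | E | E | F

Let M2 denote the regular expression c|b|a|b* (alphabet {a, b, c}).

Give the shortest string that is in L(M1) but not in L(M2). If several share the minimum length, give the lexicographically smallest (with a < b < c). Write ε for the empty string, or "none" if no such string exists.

The string aa is accepted by M1 but not by M2.
No shorter string lies in the difference, and aa is the lexicographically first length-2 string in L(M1) \ L(M2).

aa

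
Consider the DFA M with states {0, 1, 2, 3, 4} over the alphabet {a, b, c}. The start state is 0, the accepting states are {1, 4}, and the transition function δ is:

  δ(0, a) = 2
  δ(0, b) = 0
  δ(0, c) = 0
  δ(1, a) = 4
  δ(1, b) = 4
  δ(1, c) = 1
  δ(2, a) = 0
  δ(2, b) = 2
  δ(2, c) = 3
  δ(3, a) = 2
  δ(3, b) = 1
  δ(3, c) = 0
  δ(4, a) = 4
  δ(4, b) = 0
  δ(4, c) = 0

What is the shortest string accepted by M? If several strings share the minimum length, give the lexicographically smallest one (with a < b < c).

acb

A breadth-first search from 0 reaches an accepting state first via the path 0 → 2 → 3 → 1 on input acb.
No string of length < 3 is accepted (BFS exhausts all shorter strings without reaching an accepting state), and acb is the lexicographically least accepting string of length 3.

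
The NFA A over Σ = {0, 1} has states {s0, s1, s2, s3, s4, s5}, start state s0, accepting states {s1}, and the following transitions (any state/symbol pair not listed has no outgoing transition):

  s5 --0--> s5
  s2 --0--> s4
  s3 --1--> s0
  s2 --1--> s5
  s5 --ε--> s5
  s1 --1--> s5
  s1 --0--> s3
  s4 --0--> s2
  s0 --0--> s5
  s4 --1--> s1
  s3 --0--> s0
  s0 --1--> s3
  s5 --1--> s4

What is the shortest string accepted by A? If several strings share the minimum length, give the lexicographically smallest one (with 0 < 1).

A breadth-first search from s0 reaches an accepting state first via the path s0 → s5 → s4 → s1 on input 011.
No string of length < 3 is accepted (BFS exhausts all shorter strings without reaching an accepting state), and 011 is the lexicographically least accepting string of length 3.

011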